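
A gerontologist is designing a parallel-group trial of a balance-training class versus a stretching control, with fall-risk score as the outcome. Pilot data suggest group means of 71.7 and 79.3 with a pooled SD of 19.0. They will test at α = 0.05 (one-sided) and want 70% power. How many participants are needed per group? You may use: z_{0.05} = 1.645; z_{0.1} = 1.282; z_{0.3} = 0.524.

n = 59 per group

Cohen's d = |M₁ − M₂| / SD_pooled = |71.7 − 79.3| / 19.0 = 7.6 / 19.0 = 0.400.
For two independent groups with equal n: n = 2·((z_{α} + z_β) / d)².
z_{α} + z_β = 1.645 + 0.524 = 2.169.
n = 2 × (2.169 / 0.400)² = 2 × 5.422² = 2 × 29.40 = 58.8.
Round up to the next whole participant.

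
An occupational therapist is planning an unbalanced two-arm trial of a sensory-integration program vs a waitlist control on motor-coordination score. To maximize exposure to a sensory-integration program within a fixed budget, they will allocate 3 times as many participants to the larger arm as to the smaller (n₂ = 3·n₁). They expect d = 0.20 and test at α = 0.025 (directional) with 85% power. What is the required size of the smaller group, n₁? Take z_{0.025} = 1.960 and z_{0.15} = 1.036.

With allocation ratio k = n₂/n₁ = 3, Var(x̄₁−x̄₂) = σ²(1/n₁ + 1/(k·n₁)) = σ²·(k+1)/(k·n₁).
So n₁ = (1 + 1/k)·((z_{α} + z_β)/d)² = 1.333 × (2.996/0.20)².
n₁ = 1.333 × 224.40 = 299.2.
Round up: n₁ = 300, giving n₂ = 3 × 300 = 900.

n₁ = 300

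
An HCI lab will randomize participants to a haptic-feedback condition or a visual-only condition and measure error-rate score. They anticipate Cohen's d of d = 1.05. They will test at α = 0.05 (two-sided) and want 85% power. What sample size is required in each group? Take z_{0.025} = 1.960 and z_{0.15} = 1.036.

n = 17 per group

For two independent groups with equal n: n = 2·((z_{α/2} + z_β) / d)².
z_{α/2} + z_β = 1.960 + 1.036 = 2.996.
n = 2 × (2.996 / 1.05)² = 2 × 2.853² = 2 × 8.14 = 16.3.
Round up to the next whole participant.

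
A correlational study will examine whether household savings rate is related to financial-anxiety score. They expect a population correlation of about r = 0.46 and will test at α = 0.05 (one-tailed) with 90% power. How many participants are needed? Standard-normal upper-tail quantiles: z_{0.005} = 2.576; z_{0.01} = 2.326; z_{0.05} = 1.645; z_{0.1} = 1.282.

Fisher's z: C = ½·ln((1+r)/(1−r)) = ½·ln(2.7037) = 0.4973.
n = ((z_{α} + z_β)/C)² + 3.
(1.645 + 1.282) / 0.4973 = 2.927 / 0.4973 = 5.886.
n = 5.886² + 3 = 34.64 + 3 = 37.6.
Round up.

n = 38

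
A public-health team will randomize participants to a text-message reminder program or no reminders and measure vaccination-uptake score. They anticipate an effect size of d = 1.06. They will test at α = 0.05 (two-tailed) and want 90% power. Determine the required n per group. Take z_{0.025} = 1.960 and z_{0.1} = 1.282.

n = 19 per group

For two independent groups with equal n: n = 2·((z_{α/2} + z_β) / d)².
z_{α/2} + z_β = 1.960 + 1.282 = 3.242.
n = 2 × (3.242 / 1.06)² = 2 × 3.058² = 2 × 9.35 = 18.7.
Round up to the next whole participant.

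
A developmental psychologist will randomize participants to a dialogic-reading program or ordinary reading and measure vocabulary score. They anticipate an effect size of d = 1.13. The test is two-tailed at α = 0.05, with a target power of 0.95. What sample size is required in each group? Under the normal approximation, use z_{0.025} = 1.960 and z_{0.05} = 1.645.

n = 21 per group

For two independent groups with equal n: n = 2·((z_{α/2} + z_β) / d)².
z_{α/2} + z_β = 1.960 + 1.645 = 3.605.
n = 2 × (3.605 / 1.13)² = 2 × 3.190² = 2 × 10.18 = 20.4.
Round up to the next whole participant.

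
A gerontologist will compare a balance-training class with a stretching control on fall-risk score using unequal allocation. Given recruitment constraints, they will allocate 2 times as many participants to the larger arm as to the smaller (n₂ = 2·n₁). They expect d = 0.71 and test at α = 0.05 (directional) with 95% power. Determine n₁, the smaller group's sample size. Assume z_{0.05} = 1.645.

With allocation ratio k = n₂/n₁ = 2, Var(x̄₁−x̄₂) = σ²(1/n₁ + 1/(k·n₁)) = σ²·(k+1)/(k·n₁).
So n₁ = (1 + 1/k)·((z_{α} + z_β)/d)² = 1.500 × (3.290/0.71)².
n₁ = 1.500 × 21.47 = 32.2.
Round up: n₁ = 33, giving n₂ = 2 × 33 = 66.

n₁ = 33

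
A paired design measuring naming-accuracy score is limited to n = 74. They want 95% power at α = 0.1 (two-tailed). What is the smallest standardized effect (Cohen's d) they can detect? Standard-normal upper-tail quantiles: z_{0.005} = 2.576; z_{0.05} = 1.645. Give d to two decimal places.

d_min ≈ 0.38

For a single sample (or paired design) of n = 74: d_min = (z_{α/2} + z_β)/√n.
z-sum = 1.645 + 1.645 = 3.290.
d_min = 3.290 / √74 = 3.290 / 8.602 = 0.382.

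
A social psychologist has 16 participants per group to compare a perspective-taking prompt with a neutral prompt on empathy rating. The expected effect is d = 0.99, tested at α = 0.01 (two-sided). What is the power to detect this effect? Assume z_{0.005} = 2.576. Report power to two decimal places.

For two equal groups, power = Φ(d·√(n/2) − z_{α/2}).
d·√(n/2) = 0.99 × √(16/2) = 0.99 × 2.828 = 2.800.
z_β = 2.800 − 2.576 = 0.224.
Power = Φ(0.224) = 0.589.

power ≈ 0.59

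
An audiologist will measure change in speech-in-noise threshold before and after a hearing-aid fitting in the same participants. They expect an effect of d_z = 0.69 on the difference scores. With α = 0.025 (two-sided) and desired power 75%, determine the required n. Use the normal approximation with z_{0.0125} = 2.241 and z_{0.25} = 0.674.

n = 18 pairs

For a paired (one-sample on differences) test: n = ((z_{α/2} + z_β) / d)².
z_{α/2} + z_β = 2.241 + 0.674 = 2.915.
n = (2.915 / 0.69)² = 4.225² = 17.85.
Round up.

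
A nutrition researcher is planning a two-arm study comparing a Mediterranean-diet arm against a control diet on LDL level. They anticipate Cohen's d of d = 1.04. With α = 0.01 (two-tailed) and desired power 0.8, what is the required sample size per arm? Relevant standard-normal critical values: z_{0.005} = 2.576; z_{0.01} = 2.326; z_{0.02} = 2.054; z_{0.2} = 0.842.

For two independent groups with equal n: n = 2·((z_{α/2} + z_β) / d)².
z_{α/2} + z_β = 2.576 + 0.842 = 3.418.
n = 2 × (3.418 / 1.04)² = 2 × 3.287² = 2 × 10.80 = 21.6.
Round up to the next whole participant.

n = 22 per group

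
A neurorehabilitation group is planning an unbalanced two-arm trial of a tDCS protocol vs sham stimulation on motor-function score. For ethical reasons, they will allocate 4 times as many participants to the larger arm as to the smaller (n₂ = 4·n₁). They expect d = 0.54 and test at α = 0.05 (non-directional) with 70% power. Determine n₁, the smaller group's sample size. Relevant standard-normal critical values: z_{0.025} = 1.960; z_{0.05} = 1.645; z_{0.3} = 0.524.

With allocation ratio k = n₂/n₁ = 4, Var(x̄₁−x̄₂) = σ²(1/n₁ + 1/(k·n₁)) = σ²·(k+1)/(k·n₁).
So n₁ = (1 + 1/k)·((z_{α/2} + z_β)/d)² = 1.250 × (2.484/0.54)².
n₁ = 1.250 × 21.16 = 26.4.
Round up: n₁ = 27, giving n₂ = 4 × 27 = 108.

n₁ = 27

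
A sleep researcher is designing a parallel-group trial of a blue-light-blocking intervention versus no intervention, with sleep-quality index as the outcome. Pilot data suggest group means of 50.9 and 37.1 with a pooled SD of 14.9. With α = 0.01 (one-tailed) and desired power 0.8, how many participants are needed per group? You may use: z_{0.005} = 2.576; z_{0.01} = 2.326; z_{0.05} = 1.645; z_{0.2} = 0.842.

Cohen's d = |M₁ − M₂| / SD_pooled = |50.9 − 37.1| / 14.9 = 13.8 / 14.9 = 0.926.
For two independent groups with equal n: n = 2·((z_{α} + z_β) / d)².
z_{α} + z_β = 2.326 + 0.842 = 3.168.
n = 2 × (3.168 / 0.926)² = 2 × 3.421² = 2 × 11.70 = 23.4.
Round up to the next whole participant.

n = 24 per group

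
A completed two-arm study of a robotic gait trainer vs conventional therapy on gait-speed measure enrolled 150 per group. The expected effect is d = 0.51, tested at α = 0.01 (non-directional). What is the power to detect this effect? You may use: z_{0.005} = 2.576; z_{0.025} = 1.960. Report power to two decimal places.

power ≈ 0.97

For two equal groups, power = Φ(d·√(n/2) − z_{α/2}).
d·√(n/2) = 0.51 × √(150/2) = 0.51 × 8.660 = 4.417.
z_β = 4.417 − 2.576 = 1.841.
Power = Φ(1.841) = 0.967.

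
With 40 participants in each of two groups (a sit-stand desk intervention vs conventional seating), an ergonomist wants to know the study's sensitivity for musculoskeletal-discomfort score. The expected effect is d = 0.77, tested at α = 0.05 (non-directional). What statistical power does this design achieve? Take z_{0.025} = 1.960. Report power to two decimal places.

For two equal groups, power = Φ(d·√(n/2) − z_{α/2}).
d·√(n/2) = 0.77 × √(40/2) = 0.77 × 4.472 = 3.444.
z_β = 3.444 − 1.960 = 1.484.
Power = Φ(1.484) = 0.931.

power ≈ 0.93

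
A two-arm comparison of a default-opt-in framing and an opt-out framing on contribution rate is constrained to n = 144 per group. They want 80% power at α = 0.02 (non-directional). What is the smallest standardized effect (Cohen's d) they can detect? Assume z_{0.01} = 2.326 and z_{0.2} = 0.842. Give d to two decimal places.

d_min ≈ 0.37

For two independent groups of n = 144 each: d_min = (z_{α/2} + z_β)·√(2/n).
z-sum = 2.326 + 0.842 = 3.168.
d_min = 3.168 × √(2/144) = 3.168 × 0.1179 = 0.373.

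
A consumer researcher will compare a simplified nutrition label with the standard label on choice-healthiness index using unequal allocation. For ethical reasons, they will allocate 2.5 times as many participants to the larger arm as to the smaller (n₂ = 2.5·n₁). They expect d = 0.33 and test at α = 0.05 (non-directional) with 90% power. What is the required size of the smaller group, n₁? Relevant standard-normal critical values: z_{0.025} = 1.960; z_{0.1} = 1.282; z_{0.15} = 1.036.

n₁ = 136

With allocation ratio k = n₂/n₁ = 2.5, Var(x̄₁−x̄₂) = σ²(1/n₁ + 1/(k·n₁)) = σ²·(k+1)/(k·n₁).
So n₁ = (1 + 1/k)·((z_{α/2} + z_β)/d)² = 1.400 × (3.242/0.33)².
n₁ = 1.400 × 96.52 = 135.1.
Round up: n₁ = 136, giving n₂ = 2.5 × 136 = 340.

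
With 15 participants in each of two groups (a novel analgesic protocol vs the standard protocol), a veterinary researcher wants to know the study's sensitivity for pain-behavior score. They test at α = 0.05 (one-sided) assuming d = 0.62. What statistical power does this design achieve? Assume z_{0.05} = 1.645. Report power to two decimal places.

power ≈ 0.52

For two equal groups, power = Φ(d·√(n/2) − z_{α}).
d·√(n/2) = 0.62 × √(15/2) = 0.62 × 2.739 = 1.698.
z_β = 1.698 − 1.645 = 0.053.
Power = Φ(0.053) = 0.521.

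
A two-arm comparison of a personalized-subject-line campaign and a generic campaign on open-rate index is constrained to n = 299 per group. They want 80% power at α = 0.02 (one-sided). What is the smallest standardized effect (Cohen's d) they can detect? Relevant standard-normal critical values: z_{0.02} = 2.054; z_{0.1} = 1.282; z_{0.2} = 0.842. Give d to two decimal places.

d_min ≈ 0.24

For two independent groups of n = 299 each: d_min = (z_{α} + z_β)·√(2/n).
z-sum = 2.054 + 0.842 = 2.896.
d_min = 2.896 × √(2/299) = 2.896 × 0.0818 = 0.237.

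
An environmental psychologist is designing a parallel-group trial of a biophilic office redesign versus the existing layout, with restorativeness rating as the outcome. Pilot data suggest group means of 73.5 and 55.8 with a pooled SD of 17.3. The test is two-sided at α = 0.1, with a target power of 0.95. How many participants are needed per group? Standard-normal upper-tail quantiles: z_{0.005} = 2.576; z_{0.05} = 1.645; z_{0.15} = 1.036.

Cohen's d = |M₁ − M₂| / SD_pooled = |73.5 − 55.8| / 17.3 = 17.7 / 17.3 = 1.023.
For two independent groups with equal n: n = 2·((z_{α/2} + z_β) / d)².
z_{α/2} + z_β = 1.645 + 1.645 = 3.290.
n = 2 × (3.290 / 1.023)² = 2 × 3.216² = 2 × 10.34 = 20.7.
Round up to the next whole participant.

n = 21 per group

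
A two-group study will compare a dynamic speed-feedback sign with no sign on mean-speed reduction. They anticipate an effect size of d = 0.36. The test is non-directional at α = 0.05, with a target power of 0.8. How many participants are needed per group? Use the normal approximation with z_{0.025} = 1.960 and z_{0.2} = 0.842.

For two independent groups with equal n: n = 2·((z_{α/2} + z_β) / d)².
z_{α/2} + z_β = 1.960 + 0.842 = 2.802.
n = 2 × (2.802 / 0.36)² = 2 × 7.783² = 2 × 60.58 = 121.2.
Round up to the next whole participant.

n = 122 per group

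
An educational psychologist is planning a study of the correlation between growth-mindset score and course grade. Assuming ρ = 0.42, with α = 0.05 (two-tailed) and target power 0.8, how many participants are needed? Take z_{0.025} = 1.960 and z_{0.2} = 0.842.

Fisher's z: C = ½·ln((1+r)/(1−r)) = ½·ln(2.4483) = 0.4477.
n = ((z_{α/2} + z_β)/C)² + 3.
(1.960 + 0.842) / 0.4477 = 2.802 / 0.4477 = 6.259.
n = 6.259² + 3 = 39.17 + 3 = 42.2.
Round up.

n = 43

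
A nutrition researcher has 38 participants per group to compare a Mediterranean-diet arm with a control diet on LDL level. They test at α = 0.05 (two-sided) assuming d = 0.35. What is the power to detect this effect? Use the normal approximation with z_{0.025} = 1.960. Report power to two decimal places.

power ≈ 0.33

For two equal groups, power = Φ(d·√(n/2) − z_{α/2}).
d·√(n/2) = 0.35 × √(38/2) = 0.35 × 4.359 = 1.526.
z_β = 1.526 − 1.960 = -0.434.
Power = Φ(-0.434) = 0.332.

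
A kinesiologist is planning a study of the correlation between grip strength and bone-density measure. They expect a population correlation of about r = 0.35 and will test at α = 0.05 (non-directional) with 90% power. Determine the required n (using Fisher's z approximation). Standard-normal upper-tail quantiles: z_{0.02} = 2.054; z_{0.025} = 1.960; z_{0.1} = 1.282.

Fisher's z: C = ½·ln((1+r)/(1−r)) = ½·ln(2.0769) = 0.3654.
n = ((z_{α/2} + z_β)/C)² + 3.
(1.960 + 1.282) / 0.3654 = 3.242 / 0.3654 = 8.872.
n = 8.872² + 3 = 78.72 + 3 = 81.7.
Round up.

n = 82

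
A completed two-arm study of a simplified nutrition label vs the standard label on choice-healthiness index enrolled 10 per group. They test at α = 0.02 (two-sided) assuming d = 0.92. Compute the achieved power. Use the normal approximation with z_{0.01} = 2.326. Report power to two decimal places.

For two equal groups, power = Φ(d·√(n/2) − z_{α/2}).
d·√(n/2) = 0.92 × √(10/2) = 0.92 × 2.236 = 2.057.
z_β = 2.057 − 2.326 = -0.269.
Power = Φ(-0.269) = 0.394.

power ≈ 0.39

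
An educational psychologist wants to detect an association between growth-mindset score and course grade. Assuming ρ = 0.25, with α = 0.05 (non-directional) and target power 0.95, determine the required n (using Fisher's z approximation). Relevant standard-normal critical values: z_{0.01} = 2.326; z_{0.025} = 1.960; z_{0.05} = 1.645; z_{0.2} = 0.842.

Fisher's z: C = ½·ln((1+r)/(1−r)) = ½·ln(1.6667) = 0.2554.
n = ((z_{α/2} + z_β)/C)² + 3.
(1.960 + 1.645) / 0.2554 = 3.605 / 0.2554 = 14.115.
n = 14.115² + 3 = 199.24 + 3 = 202.2.
Round up.

n = 203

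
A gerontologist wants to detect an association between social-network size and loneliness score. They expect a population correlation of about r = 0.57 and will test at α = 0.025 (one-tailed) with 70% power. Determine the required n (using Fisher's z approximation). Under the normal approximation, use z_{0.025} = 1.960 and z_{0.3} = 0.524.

Fisher's z: C = ½·ln((1+r)/(1−r)) = ½·ln(3.6512) = 0.6475.
n = ((z_{α} + z_β)/C)² + 3.
(1.960 + 0.524) / 0.6475 = 2.484 / 0.6475 = 3.836.
n = 3.836² + 3 = 14.72 + 3 = 17.7.
Round up.

n = 18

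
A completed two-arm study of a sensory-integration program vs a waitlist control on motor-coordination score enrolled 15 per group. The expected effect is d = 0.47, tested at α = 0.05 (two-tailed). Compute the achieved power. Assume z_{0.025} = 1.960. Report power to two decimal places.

power ≈ 0.25

For two equal groups, power = Φ(d·√(n/2) − z_{α/2}).
d·√(n/2) = 0.47 × √(15/2) = 0.47 × 2.739 = 1.287.
z_β = 1.287 − 1.960 = -0.673.
Power = Φ(-0.673) = 0.251.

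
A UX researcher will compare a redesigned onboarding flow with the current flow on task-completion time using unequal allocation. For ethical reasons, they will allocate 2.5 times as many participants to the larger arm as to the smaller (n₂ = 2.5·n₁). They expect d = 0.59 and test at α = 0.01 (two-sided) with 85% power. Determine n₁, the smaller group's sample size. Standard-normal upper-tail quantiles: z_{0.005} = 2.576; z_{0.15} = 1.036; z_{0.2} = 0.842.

n₁ = 53

With allocation ratio k = n₂/n₁ = 2.5, Var(x̄₁−x̄₂) = σ²(1/n₁ + 1/(k·n₁)) = σ²·(k+1)/(k·n₁).
So n₁ = (1 + 1/k)·((z_{α/2} + z_β)/d)² = 1.400 × (3.612/0.59)².
n₁ = 1.400 × 37.48 = 52.5.
Round up: n₁ = 53, giving n₂ = ⌈2.5 × 53⌉ = ⌈132.5⌉ = 133.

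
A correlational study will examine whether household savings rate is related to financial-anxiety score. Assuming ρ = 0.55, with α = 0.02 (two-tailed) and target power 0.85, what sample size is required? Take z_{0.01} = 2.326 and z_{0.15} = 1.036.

Fisher's z: C = ½·ln((1+r)/(1−r)) = ½·ln(3.4444) = 0.6184.
n = ((z_{α/2} + z_β)/C)² + 3.
(2.326 + 1.036) / 0.6184 = 3.362 / 0.6184 = 5.437.
n = 5.437² + 3 = 29.56 + 3 = 32.6.
Round up.

n = 33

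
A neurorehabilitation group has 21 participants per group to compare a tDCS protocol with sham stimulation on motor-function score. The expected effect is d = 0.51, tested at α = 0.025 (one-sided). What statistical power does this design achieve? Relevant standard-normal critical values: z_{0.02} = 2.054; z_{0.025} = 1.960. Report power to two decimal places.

power ≈ 0.38

For two equal groups, power = Φ(d·√(n/2) − z_{α}).
d·√(n/2) = 0.51 × √(21/2) = 0.51 × 3.240 = 1.653.
z_β = 1.653 − 1.960 = -0.307.
Power = Φ(-0.307) = 0.379.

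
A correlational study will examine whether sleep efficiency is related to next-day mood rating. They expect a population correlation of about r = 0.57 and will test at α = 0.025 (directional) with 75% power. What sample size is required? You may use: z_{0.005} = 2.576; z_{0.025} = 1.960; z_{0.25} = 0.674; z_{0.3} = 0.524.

Fisher's z: C = ½·ln((1+r)/(1−r)) = ½·ln(3.6512) = 0.6475.
n = ((z_{α} + z_β)/C)² + 3.
(1.960 + 0.674) / 0.6475 = 2.634 / 0.6475 = 4.068.
n = 4.068² + 3 = 16.55 + 3 = 19.5.
Round up.

n = 20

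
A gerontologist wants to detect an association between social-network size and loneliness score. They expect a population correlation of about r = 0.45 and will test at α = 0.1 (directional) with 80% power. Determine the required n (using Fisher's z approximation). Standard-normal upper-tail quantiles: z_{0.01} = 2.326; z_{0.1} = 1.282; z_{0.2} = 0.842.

n = 23

Fisher's z: C = ½·ln((1+r)/(1−r)) = ½·ln(2.6364) = 0.4847.
n = ((z_{α} + z_β)/C)² + 3.
(1.282 + 0.842) / 0.4847 = 2.124 / 0.4847 = 4.382.
n = 4.382² + 3 = 19.20 + 3 = 22.2.
Round up.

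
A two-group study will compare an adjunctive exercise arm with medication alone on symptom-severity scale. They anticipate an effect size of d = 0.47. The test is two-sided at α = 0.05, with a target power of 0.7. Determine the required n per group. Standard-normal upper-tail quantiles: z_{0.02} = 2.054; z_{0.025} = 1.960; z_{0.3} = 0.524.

For two independent groups with equal n: n = 2·((z_{α/2} + z_β) / d)².
z_{α/2} + z_β = 1.960 + 0.524 = 2.484.
n = 2 × (2.484 / 0.47)² = 2 × 5.285² = 2 × 27.93 = 55.9.
Round up to the next whole participant.

n = 56 per group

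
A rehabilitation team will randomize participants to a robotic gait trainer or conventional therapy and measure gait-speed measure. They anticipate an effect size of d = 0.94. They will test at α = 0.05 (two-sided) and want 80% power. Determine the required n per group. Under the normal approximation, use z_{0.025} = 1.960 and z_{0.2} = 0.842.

For two independent groups with equal n: n = 2·((z_{α/2} + z_β) / d)².
z_{α/2} + z_β = 1.960 + 0.842 = 2.802.
n = 2 × (2.802 / 0.94)² = 2 × 2.981² = 2 × 8.89 = 17.8.
Round up to the next whole participant.

n = 18 per group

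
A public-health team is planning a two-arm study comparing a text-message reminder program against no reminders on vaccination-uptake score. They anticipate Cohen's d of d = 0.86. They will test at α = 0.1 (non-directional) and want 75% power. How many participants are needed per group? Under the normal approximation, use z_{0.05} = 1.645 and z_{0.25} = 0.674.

For two independent groups with equal n: n = 2·((z_{α/2} + z_β) / d)².
z_{α/2} + z_β = 1.645 + 0.674 = 2.319.
n = 2 × (2.319 / 0.86)² = 2 × 2.697² = 2 × 7.27 = 14.5.
Round up to the next whole participant.

n = 15 per group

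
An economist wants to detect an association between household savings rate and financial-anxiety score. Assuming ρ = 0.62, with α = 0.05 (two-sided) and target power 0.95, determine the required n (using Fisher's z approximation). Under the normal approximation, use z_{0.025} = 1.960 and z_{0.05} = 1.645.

n = 28

Fisher's z: C = ½·ln((1+r)/(1−r)) = ½·ln(4.2632) = 0.7250.
n = ((z_{α/2} + z_β)/C)² + 3.
(1.960 + 1.645) / 0.7250 = 3.605 / 0.7250 = 4.972.
n = 4.972² + 3 = 24.72 + 3 = 27.7.
Round up.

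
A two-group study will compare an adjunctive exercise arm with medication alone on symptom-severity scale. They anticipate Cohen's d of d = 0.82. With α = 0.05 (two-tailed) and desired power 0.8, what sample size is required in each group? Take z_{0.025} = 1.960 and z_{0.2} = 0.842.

For two independent groups with equal n: n = 2·((z_{α/2} + z_β) / d)².
z_{α/2} + z_β = 1.960 + 0.842 = 2.802.
n = 2 × (2.802 / 0.82)² = 2 × 3.417² = 2 × 11.68 = 23.4.
Round up to the next whole participant.

n = 24 per group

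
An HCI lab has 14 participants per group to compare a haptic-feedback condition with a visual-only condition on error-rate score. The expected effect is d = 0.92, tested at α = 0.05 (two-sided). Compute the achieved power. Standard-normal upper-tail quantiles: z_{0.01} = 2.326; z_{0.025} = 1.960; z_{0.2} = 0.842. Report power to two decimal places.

power ≈ 0.68

For two equal groups, power = Φ(d·√(n/2) − z_{α/2}).
d·√(n/2) = 0.92 × √(14/2) = 0.92 × 2.646 = 2.434.
z_β = 2.434 − 1.960 = 0.474.
Power = Φ(0.474) = 0.682.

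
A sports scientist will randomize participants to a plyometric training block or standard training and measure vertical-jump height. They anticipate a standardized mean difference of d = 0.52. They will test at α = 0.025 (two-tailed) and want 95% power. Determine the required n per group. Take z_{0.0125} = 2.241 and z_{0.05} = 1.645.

For two independent groups with equal n: n = 2·((z_{α/2} + z_β) / d)².
z_{α/2} + z_β = 2.241 + 1.645 = 3.886.
n = 2 × (3.886 / 0.52)² = 2 × 7.473² = 2 × 55.85 = 111.7.
Round up to the next whole participant.

n = 112 per group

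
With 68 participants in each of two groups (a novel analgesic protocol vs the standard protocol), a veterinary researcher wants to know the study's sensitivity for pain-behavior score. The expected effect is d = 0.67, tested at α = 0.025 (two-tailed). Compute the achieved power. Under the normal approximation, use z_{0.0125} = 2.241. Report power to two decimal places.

power ≈ 0.95

For two equal groups, power = Φ(d·√(n/2) − z_{α/2}).
d·√(n/2) = 0.67 × √(68/2) = 0.67 × 5.831 = 3.907.
z_β = 3.907 − 2.241 = 1.666.
Power = Φ(1.666) = 0.952.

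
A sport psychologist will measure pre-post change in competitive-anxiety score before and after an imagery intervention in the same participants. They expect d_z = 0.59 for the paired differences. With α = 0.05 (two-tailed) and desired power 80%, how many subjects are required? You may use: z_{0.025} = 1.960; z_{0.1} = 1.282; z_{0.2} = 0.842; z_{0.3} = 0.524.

For a paired (one-sample on differences) test: n = ((z_{α/2} + z_β) / d)².
z_{α/2} + z_β = 1.960 + 0.842 = 2.802.
n = (2.802 / 0.59)² = 4.749² = 22.55.
Round up.

n = 23 pairs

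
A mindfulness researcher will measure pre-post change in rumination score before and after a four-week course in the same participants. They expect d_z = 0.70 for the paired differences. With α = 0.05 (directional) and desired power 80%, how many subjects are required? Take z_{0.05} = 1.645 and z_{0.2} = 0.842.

n = 13 pairs

For a paired (one-sample on differences) test: n = ((z_{α} + z_β) / d)².
z_{α} + z_β = 1.645 + 0.842 = 2.487.
n = (2.487 / 0.70)² = 3.553² = 12.62.
Round up.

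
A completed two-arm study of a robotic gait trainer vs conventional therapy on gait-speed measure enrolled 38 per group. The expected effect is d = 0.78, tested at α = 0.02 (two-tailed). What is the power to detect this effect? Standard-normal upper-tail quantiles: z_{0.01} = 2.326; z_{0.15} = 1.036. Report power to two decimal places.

For two equal groups, power = Φ(d·√(n/2) − z_{α/2}).
d·√(n/2) = 0.78 × √(38/2) = 0.78 × 4.359 = 3.400.
z_β = 3.400 − 2.326 = 1.074.
Power = Φ(1.074) = 0.859.

power ≈ 0.86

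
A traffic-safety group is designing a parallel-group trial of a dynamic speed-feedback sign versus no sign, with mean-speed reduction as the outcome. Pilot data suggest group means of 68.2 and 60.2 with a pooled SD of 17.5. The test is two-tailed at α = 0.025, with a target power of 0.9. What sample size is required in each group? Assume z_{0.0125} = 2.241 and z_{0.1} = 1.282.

Cohen's d = |M₁ − M₂| / SD_pooled = |68.2 − 60.2| / 17.5 = 8.0 / 17.5 = 0.457.
For two independent groups with equal n: n = 2·((z_{α/2} + z_β) / d)².
z_{α/2} + z_β = 2.241 + 1.282 = 3.523.
n = 2 × (3.523 / 0.457)² = 2 × 7.709² = 2 × 59.43 = 118.9.
Round up to the next whole participant.

n = 119 per group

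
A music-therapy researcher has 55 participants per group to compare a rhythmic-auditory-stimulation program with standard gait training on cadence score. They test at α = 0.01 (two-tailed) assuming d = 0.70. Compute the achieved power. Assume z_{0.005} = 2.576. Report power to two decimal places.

power ≈ 0.86

For two equal groups, power = Φ(d·√(n/2) − z_{α/2}).
d·√(n/2) = 0.70 × √(55/2) = 0.70 × 5.244 = 3.671.
z_β = 3.671 − 2.576 = 1.095.
Power = Φ(1.095) = 0.863.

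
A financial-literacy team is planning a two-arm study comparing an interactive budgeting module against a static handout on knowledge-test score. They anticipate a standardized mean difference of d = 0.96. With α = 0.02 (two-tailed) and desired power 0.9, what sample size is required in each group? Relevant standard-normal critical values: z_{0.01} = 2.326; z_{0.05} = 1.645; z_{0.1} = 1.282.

For two independent groups with equal n: n = 2·((z_{α/2} + z_β) / d)².
z_{α/2} + z_β = 2.326 + 1.282 = 3.608.
n = 2 × (3.608 / 0.96)² = 2 × 3.758² = 2 × 14.13 = 28.3.
Round up to the next whole participant.

n = 29 per group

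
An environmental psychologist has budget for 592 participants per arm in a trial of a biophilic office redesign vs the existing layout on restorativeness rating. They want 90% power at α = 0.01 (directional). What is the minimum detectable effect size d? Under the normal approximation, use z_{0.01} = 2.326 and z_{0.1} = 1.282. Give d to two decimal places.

For two independent groups of n = 592 each: d_min = (z_{α} + z_β)·√(2/n).
z-sum = 2.326 + 1.282 = 3.608.
d_min = 3.608 × √(2/592) = 3.608 × 0.0581 = 0.210.

d_min ≈ 0.21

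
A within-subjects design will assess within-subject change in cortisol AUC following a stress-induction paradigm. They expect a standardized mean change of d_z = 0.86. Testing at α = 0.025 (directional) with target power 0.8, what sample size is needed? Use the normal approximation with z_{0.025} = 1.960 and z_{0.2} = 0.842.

n = 11 pairs

For a paired (one-sample on differences) test: n = ((z_{α} + z_β) / d)².
z_{α} + z_β = 1.960 + 0.842 = 2.802.
n = (2.802 / 0.86)² = 3.258² = 10.62.
Round up.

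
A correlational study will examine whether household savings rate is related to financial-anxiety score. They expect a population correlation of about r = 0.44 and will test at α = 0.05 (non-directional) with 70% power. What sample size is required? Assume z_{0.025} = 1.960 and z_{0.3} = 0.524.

Fisher's z: C = ½·ln((1+r)/(1−r)) = ½·ln(2.5714) = 0.4722.
n = ((z_{α/2} + z_β)/C)² + 3.
(1.960 + 0.524) / 0.4722 = 2.484 / 0.4722 = 5.260.
n = 5.260² + 3 = 27.67 + 3 = 30.7.
Round up.

n = 31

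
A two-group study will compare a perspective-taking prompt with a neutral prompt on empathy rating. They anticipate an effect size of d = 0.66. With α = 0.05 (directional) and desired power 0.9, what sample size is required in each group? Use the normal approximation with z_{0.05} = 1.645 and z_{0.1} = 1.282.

For two independent groups with equal n: n = 2·((z_{α} + z_β) / d)².
z_{α} + z_β = 1.645 + 1.282 = 2.927.
n = 2 × (2.927 / 0.66)² = 2 × 4.435² = 2 × 19.67 = 39.3.
Round up to the next whole participant.

n = 40 per group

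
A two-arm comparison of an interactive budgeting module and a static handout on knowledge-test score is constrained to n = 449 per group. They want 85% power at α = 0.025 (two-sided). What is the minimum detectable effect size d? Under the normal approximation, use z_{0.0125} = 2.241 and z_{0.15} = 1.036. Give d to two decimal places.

For two independent groups of n = 449 each: d_min = (z_{α/2} + z_β)·√(2/n).
z-sum = 2.241 + 1.036 = 3.277.
d_min = 3.277 × √(2/449) = 3.277 × 0.0667 = 0.219.

d_min ≈ 0.22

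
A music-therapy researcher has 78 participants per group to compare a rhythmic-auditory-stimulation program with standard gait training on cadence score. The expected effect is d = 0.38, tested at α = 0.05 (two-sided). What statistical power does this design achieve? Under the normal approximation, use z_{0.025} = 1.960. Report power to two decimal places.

power ≈ 0.66

For two equal groups, power = Φ(d·√(n/2) − z_{α/2}).
d·√(n/2) = 0.38 × √(78/2) = 0.38 × 6.245 = 2.373.
z_β = 2.373 − 1.960 = 0.413.
Power = Φ(0.413) = 0.660.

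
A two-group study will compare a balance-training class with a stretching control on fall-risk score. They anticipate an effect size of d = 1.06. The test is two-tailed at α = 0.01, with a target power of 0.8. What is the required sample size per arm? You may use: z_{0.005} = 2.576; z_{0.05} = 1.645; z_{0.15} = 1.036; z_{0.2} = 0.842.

n = 21 per group

For two independent groups with equal n: n = 2·((z_{α/2} + z_β) / d)².
z_{α/2} + z_β = 2.576 + 0.842 = 3.418.
n = 2 × (3.418 / 1.06)² = 2 × 3.225² = 2 × 10.40 = 20.8.
Round up to the next whole participant.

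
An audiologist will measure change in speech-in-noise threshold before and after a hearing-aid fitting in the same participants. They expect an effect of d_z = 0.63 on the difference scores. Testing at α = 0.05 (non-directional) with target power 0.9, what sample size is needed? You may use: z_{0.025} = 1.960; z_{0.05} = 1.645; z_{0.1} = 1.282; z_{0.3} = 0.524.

For a paired (one-sample on differences) test: n = ((z_{α/2} + z_β) / d)².
z_{α/2} + z_β = 1.960 + 1.282 = 3.242.
n = (3.242 / 0.63)² = 5.146² = 26.48.
Round up.

n = 27 pairs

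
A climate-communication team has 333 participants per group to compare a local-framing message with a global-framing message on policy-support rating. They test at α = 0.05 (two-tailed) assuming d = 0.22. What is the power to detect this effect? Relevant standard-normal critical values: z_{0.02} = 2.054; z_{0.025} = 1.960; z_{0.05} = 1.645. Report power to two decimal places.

power ≈ 0.81

For two equal groups, power = Φ(d·√(n/2) − z_{α/2}).
d·√(n/2) = 0.22 × √(333/2) = 0.22 × 12.903 = 2.839.
z_β = 2.839 − 1.960 = 0.879.
Power = Φ(0.879) = 0.810.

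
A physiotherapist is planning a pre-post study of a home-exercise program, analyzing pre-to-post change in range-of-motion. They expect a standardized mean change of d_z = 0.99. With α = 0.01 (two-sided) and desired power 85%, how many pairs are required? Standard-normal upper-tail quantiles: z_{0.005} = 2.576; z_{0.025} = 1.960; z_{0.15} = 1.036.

For a paired (one-sample on differences) test: n = ((z_{α/2} + z_β) / d)².
z_{α/2} + z_β = 2.576 + 1.036 = 3.612.
n = (3.612 / 0.99)² = 3.648² = 13.31.
Round up.

n = 14 pairs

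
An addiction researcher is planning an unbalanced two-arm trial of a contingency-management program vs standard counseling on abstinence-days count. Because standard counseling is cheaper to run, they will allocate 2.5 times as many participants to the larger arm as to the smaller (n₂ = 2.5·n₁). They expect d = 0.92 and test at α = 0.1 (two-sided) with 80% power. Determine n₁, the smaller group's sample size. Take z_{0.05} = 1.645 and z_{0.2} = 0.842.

n₁ = 11

With allocation ratio k = n₂/n₁ = 2.5, Var(x̄₁−x̄₂) = σ²(1/n₁ + 1/(k·n₁)) = σ²·(k+1)/(k·n₁).
So n₁ = (1 + 1/k)·((z_{α/2} + z_β)/d)² = 1.400 × (2.487/0.92)².
n₁ = 1.400 × 7.31 = 10.2.
Round up: n₁ = 11, giving n₂ = ⌈2.5 × 11⌉ = ⌈27.5⌉ = 28.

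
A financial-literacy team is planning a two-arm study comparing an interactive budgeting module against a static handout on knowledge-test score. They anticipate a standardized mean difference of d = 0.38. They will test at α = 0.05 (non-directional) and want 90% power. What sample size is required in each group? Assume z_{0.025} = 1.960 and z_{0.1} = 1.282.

n = 146 per group

For two independent groups with equal n: n = 2·((z_{α/2} + z_β) / d)².
z_{α/2} + z_β = 1.960 + 1.282 = 3.242.
n = 2 × (3.242 / 0.38)² = 2 × 8.532² = 2 × 72.79 = 145.6.
Round up to the next whole participant.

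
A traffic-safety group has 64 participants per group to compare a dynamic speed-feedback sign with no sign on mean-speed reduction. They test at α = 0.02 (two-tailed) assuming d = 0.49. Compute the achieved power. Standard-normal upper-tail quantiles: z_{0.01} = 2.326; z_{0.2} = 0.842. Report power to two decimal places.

power ≈ 0.67

For two equal groups, power = Φ(d·√(n/2) − z_{α/2}).
d·√(n/2) = 0.49 × √(64/2) = 0.49 × 5.657 = 2.772.
z_β = 2.772 − 2.326 = 0.446.
Power = Φ(0.446) = 0.672.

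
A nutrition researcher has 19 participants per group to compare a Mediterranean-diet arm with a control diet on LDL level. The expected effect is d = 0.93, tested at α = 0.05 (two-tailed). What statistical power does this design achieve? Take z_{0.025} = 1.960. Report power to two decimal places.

power ≈ 0.82

For two equal groups, power = Φ(d·√(n/2) − z_{α/2}).
d·√(n/2) = 0.93 × √(19/2) = 0.93 × 3.082 = 2.866.
z_β = 2.866 − 1.960 = 0.906.
Power = Φ(0.906) = 0.818.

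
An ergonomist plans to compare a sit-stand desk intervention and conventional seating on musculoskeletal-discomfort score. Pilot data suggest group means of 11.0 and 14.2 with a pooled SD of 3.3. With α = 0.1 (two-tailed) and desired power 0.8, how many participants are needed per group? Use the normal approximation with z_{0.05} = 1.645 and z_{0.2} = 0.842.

n = 14 per group

Cohen's d = |M₁ − M₂| / SD_pooled = |11.0 − 14.2| / 3.3 = 3.2 / 3.3 = 0.970.
For two independent groups with equal n: n = 2·((z_{α/2} + z_β) / d)².
z_{α/2} + z_β = 1.645 + 0.842 = 2.487.
n = 2 × (2.487 / 0.970)² = 2 × 2.564² = 2 × 6.57 = 13.1.
Round up to the next whole participant.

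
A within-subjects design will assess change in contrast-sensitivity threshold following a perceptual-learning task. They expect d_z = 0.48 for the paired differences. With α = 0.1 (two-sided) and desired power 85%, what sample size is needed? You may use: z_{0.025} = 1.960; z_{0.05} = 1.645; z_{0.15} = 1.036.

For a paired (one-sample on differences) test: n = ((z_{α/2} + z_β) / d)².
z_{α/2} + z_β = 1.645 + 1.036 = 2.681.
n = (2.681 / 0.48)² = 5.585² = 31.20.
Round up.

n = 32 pairs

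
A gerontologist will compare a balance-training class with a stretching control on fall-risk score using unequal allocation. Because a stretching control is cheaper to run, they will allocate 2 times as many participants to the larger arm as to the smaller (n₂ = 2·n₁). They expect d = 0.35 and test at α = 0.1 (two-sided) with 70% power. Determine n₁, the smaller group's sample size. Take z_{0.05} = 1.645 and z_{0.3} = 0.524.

n₁ = 58

With allocation ratio k = n₂/n₁ = 2, Var(x̄₁−x̄₂) = σ²(1/n₁ + 1/(k·n₁)) = σ²·(k+1)/(k·n₁).
So n₁ = (1 + 1/k)·((z_{α/2} + z_β)/d)² = 1.500 × (2.169/0.35)².
n₁ = 1.500 × 38.40 = 57.6.
Round up: n₁ = 58, giving n₂ = 2 × 58 = 116.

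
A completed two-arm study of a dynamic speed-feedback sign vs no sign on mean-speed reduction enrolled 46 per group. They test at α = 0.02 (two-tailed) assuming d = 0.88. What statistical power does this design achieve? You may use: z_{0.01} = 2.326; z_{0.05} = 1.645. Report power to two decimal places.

For two equal groups, power = Φ(d·√(n/2) − z_{α/2}).
d·√(n/2) = 0.88 × √(46/2) = 0.88 × 4.796 = 4.220.
z_β = 4.220 − 2.326 = 1.894.
Power = Φ(1.894) = 0.971.

power ≈ 0.97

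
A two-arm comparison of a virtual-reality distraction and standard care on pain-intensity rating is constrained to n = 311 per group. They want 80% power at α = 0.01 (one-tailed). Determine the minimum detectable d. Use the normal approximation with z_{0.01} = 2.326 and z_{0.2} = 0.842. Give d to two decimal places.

For two independent groups of n = 311 each: d_min = (z_{α} + z_β)·√(2/n).
z-sum = 2.326 + 0.842 = 3.168.
d_min = 3.168 × √(2/311) = 3.168 × 0.0802 = 0.254.

d_min ≈ 0.25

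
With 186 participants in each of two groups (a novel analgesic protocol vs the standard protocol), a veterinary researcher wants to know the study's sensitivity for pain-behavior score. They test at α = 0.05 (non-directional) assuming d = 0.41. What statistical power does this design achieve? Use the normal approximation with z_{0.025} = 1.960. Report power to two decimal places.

power ≈ 0.98

For two equal groups, power = Φ(d·√(n/2) − z_{α/2}).
d·√(n/2) = 0.41 × √(186/2) = 0.41 × 9.644 = 3.954.
z_β = 3.954 − 1.960 = 1.994.
Power = Φ(1.994) = 0.977.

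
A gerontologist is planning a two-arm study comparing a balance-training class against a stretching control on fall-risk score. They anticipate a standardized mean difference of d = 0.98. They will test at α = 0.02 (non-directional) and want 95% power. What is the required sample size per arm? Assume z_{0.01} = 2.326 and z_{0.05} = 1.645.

n = 33 per group

For two independent groups with equal n: n = 2·((z_{α/2} + z_β) / d)².
z_{α/2} + z_β = 2.326 + 1.645 = 3.971.
n = 2 × (3.971 / 0.98)² = 2 × 4.052² = 2 × 16.42 = 32.8.
Round up to the next whole participant.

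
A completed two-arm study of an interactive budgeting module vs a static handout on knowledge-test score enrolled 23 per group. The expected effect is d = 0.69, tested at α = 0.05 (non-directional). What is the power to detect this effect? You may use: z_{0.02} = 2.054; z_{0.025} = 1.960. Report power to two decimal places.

power ≈ 0.65

For two equal groups, power = Φ(d·√(n/2) − z_{α/2}).
d·√(n/2) = 0.69 × √(23/2) = 0.69 × 3.391 = 2.340.
z_β = 2.340 − 1.960 = 0.380.
Power = Φ(0.380) = 0.648.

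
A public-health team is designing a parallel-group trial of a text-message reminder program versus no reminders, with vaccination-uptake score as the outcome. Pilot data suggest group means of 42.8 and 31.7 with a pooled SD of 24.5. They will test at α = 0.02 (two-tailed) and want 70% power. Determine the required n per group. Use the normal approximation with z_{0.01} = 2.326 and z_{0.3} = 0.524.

Cohen's d = |M₁ − M₂| / SD_pooled = |42.8 − 31.7| / 24.5 = 11.1 / 24.5 = 0.453.
For two independent groups with equal n: n = 2·((z_{α/2} + z_β) / d)².
z_{α/2} + z_β = 2.326 + 0.524 = 2.850.
n = 2 × (2.850 / 0.453)² = 2 × 6.291² = 2 × 39.58 = 79.2.
Round up to the next whole participant.

n = 80 per group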